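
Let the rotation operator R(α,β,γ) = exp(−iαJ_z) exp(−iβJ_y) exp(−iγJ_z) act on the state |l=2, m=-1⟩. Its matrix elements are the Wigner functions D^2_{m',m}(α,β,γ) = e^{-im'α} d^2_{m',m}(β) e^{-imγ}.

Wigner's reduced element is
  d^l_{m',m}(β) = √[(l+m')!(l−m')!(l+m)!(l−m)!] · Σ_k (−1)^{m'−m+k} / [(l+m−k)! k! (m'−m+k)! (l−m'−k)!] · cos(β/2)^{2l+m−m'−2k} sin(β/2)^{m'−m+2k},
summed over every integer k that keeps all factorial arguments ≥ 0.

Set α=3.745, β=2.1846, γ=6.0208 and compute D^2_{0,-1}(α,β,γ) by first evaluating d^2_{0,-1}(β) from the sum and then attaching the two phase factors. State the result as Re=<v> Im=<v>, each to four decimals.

Split into d^2_{0,-1}(β=2.1846) × two z-phases.
Half-angle: c=0.460445, s=0.887688. N=√(2·2·1·6)=4.898979
k∈{0,1} keeps every argument non-negative
  k=0: (−1)^1·4.8990/(2)·0.4604^3·0.8877^1 = -0.212260
  k=1: (−1)^2·4.8990/(2)·0.4604^1·0.8877^3 = +0.788923
d^2_{0,-1}(2.1846) = -0.212260 +0.788923 = +0.576663
D = (+1.000000+0.000000i)·(+0.576663)·(+0.965774-0.259385i) = +0.556926-0.149578i

Re=0.5569 Im=-0.1496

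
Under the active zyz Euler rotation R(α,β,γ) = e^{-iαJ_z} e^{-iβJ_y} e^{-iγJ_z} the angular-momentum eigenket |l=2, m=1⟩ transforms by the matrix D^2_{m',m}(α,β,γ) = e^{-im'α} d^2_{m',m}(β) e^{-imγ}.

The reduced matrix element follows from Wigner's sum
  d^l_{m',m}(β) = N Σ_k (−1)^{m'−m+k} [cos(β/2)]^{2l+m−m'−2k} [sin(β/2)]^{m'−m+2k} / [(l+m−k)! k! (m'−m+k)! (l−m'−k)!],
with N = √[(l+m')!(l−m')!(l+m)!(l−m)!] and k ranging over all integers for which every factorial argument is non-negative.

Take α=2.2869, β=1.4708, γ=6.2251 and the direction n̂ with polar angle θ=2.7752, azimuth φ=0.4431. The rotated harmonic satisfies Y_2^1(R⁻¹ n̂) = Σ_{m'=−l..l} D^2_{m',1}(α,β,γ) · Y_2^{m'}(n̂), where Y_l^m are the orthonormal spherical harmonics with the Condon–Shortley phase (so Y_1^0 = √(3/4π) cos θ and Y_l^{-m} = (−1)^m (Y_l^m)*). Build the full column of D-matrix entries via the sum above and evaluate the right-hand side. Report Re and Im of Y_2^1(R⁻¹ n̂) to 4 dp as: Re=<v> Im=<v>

Re=0.1372 Im=-0.0426

Need the full column D^2_{m',1} for m'=−2..2 at α=2.2869, β=1.4708, γ=6.2251.
cos(β/2)=0.741562, sin(β/2)=0.670884
d^2_{-2,1}: single k=3 term ⇒ +0.447837;  D = -0.036014-0.446386i
d^2_{-1,1}: k∈[2..3] ⇒ +0.742526 -0.202577 = +0.539949;  D = -0.377498+0.386057i
d^2_{0,1}: k∈[1..2] ⇒ +0.670141 -0.548486 = +0.121655;  D = +0.121450+0.007062i
d^2_{1,1}: k∈[0..1] ⇒ +0.302406 -0.742526 = -0.440119;  D = +0.269155+0.348225i
d^2_{2,1}: single k=0 term ⇒ -0.547168;  D = +0.106921-0.536619i
Y_2^{m'}(θ=2.7752,φ=0.4431) and Σ D·Y over m':
  (-0.0360-0.4464i)·(+0.0313-0.0384i)  (-0.3775+0.3861i)·(-0.2334+0.1108i)  (+0.1215+0.0071i)·(+0.5093+0.0000i)  (+0.2692+0.3482i)·(+0.2334+0.1108i)  (+0.1069-0.5366i)·(+0.0313+0.0384i)
Y_2^1(R⁻¹ n̂) = +0.137157-0.042565i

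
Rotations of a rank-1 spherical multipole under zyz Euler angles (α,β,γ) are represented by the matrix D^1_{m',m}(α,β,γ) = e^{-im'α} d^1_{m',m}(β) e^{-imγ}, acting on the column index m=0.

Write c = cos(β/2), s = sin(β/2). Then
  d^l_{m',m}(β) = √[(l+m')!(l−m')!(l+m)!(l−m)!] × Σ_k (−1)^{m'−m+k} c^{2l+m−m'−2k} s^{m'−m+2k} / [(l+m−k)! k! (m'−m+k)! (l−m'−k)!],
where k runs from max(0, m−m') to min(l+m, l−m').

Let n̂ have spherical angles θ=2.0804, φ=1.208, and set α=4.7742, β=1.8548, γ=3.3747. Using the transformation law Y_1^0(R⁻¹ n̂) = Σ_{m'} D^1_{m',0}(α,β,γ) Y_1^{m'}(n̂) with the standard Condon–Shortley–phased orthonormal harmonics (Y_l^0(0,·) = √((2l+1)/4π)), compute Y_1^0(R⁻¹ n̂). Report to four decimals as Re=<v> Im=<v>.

Re=-0.3063 Im=0.0000

Need the full column D^1_{m',0} for m'=−1..1 at α=4.7742, β=1.8548, γ=3.3747.
cos(β/2)=0.599916, sin(β/2)=0.800063
d^1_{-1,0}: single k=1 term ⇒ +0.678781;  D = +0.041929-0.677485i
d^1_{0,0}: k∈[0..1] ⇒ +0.359899 -0.640101 = -0.280201;  D = -0.280201+0.000000i
d^1_{1,0}: single k=0 term ⇒ -0.678781;  D = -0.041929-0.677485i
Y_1^{m'}(θ=2.0804,φ=1.208) and Σ D·Y over m':
  (+0.0419-0.6775i)·(+0.1070-0.2820i)  (-0.2802+0.0000i)·(-0.2384+0.0000i)  (-0.0419-0.6775i)·(-0.1070-0.2820i)
Y_1^0(R⁻¹ n̂) = -0.306289+0.000000i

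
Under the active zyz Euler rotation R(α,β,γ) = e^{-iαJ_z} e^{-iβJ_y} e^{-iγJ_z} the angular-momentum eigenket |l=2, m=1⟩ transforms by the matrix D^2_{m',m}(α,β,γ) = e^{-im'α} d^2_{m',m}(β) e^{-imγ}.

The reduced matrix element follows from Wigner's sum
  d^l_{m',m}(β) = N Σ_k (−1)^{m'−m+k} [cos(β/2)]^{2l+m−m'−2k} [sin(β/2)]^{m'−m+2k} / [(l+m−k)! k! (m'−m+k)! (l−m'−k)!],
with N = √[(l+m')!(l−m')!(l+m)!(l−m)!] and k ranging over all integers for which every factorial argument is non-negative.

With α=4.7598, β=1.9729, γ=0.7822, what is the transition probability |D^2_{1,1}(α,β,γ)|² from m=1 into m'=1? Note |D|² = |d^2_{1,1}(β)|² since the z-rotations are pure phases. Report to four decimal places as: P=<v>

First d^2_{1,1}(β=1.9729), then the phase factors e^{-i(1)α} and e^{-i(1)γ}:
Half-angle: c=0.551654, s=0.834073. N=√(6·1·6·1)=6.000000
k∈{0,1} keeps every argument non-negative
  k=0: (−1)^0·6.0000/(6)·0.5517^4·0.8341^0 = +0.092612
  k=1: (−1)^1·6.0000/(2)·0.5517^2·0.8341^2 = -0.635131
d^2_{1,1}(1.9729) = +0.092612 -0.635131 = -0.542519
|D^2_{1,1}|² = |d^2_{1,1}(β)|² = (-0.542519)² = 0.294327 (the z-rotation phases have unit modulus)

P=0.2943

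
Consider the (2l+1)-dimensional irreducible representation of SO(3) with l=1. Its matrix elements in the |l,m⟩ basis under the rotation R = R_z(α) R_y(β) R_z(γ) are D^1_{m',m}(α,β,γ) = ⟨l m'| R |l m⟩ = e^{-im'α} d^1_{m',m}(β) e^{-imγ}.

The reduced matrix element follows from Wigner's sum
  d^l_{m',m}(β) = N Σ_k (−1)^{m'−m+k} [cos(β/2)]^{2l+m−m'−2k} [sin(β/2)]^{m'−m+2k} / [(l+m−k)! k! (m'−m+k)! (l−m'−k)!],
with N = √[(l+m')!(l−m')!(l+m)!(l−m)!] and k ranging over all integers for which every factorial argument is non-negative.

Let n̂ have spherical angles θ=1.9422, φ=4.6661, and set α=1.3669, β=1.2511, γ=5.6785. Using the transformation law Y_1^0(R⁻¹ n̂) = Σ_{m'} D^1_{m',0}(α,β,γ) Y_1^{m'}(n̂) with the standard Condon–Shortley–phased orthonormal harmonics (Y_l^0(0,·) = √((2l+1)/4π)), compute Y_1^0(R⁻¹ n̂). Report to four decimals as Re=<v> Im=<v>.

Need the full column D^1_{m',0} for m'=−1..1 at α=1.3669, β=1.2511, γ=5.6785.
cos(β/2)=0.810641, sin(β/2)=0.585543
d^1_{-1,0}: single k=1 term ⇒ +0.671278;  D = +0.135925+0.657373i
d^1_{0,0}: k∈[0..1] ⇒ +0.657139 -0.342861 = +0.314278;  D = +0.314278+0.000000i
d^1_{1,0}: single k=0 term ⇒ -0.671278;  D = -0.135925+0.657373i
Y_1^{m'}(θ=1.9422,φ=4.6661) and Σ D·Y over m':
  (+0.1359+0.6574i)·(-0.0149+0.3216i)  (+0.3143+0.0000i)·(-0.1773+0.0000i)  (-0.1359+0.6574i)·(+0.0149+0.3216i)
Y_1^0(R⁻¹ n̂) = -0.482592+0.000000i

Re=-0.4826 Im=0.0000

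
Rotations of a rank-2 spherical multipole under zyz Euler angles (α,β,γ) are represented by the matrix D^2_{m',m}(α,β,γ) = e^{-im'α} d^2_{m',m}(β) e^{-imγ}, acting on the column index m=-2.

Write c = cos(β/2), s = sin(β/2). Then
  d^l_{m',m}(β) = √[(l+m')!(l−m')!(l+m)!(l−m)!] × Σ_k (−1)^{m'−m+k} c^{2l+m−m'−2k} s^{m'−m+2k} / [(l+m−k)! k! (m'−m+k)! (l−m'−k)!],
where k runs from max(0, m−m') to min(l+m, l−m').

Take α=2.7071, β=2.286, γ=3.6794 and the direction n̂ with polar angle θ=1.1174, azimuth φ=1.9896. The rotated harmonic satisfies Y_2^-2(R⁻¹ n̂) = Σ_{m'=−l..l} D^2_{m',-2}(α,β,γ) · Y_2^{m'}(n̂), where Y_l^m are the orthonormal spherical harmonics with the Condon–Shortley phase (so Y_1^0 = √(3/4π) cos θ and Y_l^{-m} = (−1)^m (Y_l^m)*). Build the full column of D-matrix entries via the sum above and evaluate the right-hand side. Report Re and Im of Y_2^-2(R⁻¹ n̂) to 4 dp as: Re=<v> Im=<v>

Re=0.3574 Im=-0.0828

Need the full column D^2_{m',-2} for m'=−2..2 at α=2.7071, β=2.286, γ=3.6794.
cos(β/2)=0.414867, sin(β/2)=0.909882
d^2_{-2,-2}: single k=0 term ⇒ +0.029623;  D = +0.028993+0.006078i
d^2_{-1,-2}: single k=0 term ⇒ -0.129939;  D = +0.104137+0.077716i
d^2_{0,-2}: single k=0 term ⇒ +0.349030;  D = +0.165856+0.307106i
d^2_{1,-2}: single k=0 term ⇒ -0.625020;  D = +0.037909+0.623870i
d^2_{2,-2}: single k=0 term ⇒ +0.685395;  D = -0.250278+0.638065i
Y_2^{m'}(θ=1.1174,φ=1.9896) and Σ D·Y over m':
  (+0.0290+0.0061i)·(-0.2089+0.2320i)  (+0.1041+0.0777i)·(-0.1237-0.2779i)  (+0.1659+0.3071i)·(-0.1339+0.0000i)  (+0.0379+0.6239i)·(+0.1237-0.2779i)  (-0.2503+0.6381i)·(-0.2089-0.2320i)
Y_2^-2(R⁻¹ n̂) = +0.357405-0.082812i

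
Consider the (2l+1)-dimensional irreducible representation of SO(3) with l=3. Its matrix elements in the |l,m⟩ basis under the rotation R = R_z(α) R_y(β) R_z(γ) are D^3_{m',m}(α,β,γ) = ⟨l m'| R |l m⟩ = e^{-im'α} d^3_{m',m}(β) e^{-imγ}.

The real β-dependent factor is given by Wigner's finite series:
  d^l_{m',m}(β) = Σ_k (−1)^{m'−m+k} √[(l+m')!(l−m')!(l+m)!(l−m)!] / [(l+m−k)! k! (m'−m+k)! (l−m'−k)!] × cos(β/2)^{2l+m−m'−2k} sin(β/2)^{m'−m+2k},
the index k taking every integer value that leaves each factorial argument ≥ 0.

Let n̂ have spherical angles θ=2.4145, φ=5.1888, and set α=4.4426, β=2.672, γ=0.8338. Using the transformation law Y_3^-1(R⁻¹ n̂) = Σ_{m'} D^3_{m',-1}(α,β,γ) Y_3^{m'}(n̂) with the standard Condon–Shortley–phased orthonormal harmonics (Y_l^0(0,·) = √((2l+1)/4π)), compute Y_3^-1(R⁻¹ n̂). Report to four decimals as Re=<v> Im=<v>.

Need the full column D^3_{m',-1} for m'=−3..3 at α=4.4426, β=2.672, γ=0.8338.
cos(β/2)=0.232645, sin(β/2)=0.972562
d^3_{-3,-1}: single k=2 term ⇒ +0.010731;  D = -0.000262+0.010728i
d^3_{-2,-1}: k∈[1..2] ⇒ +0.002096 -0.073259 = -0.071163;  D = +0.068105+0.020637i
d^3_{-1,-1}: k∈[0..2] ⇒ +0.000159 -0.022167 +0.290541 = +0.268533;  D = +0.143552-0.226942i
d^3_{0,-1}: k∈[0..2] ⇒ -0.002296 +0.120377 -0.701245 = -0.583164;  D = -0.391925-0.431828i
d^3_{1,-1}: k∈[0..2] ⇒ +0.016625 -0.387388 +0.846259 = +0.475496;  D = -0.424537+0.214161i
d^3_{2,-1}: k∈[0..1] ⇒ -0.073259 +0.640147 = +0.566887;  D = -0.111188-0.555876i
d^3_{3,-1}: single k=0 term ⇒ +0.187543;  D = +0.187052+0.013561i
Y_3^{m'}(θ=2.4145,φ=5.1888) and Σ D·Y over m':
  (-0.0003+0.0107i)·(-0.1213-0.0173i)  (+0.0681+0.0206i)·(+0.1955-0.2750i)  (+0.1436-0.2269i)·(+0.1764+0.3419i)  (-0.3919-0.4318i)·(+0.0583+0.0000i)  (-0.4245+0.2142i)·(-0.1764+0.3419i)  (-0.1112-0.5559i)·(+0.1955+0.2750i)  (+0.1871+0.0136i)·(+0.1213-0.0173i)
Y_3^-1(R⁻¹ n̂) = +0.254981-0.355861i

Re=0.2550 Im=-0.3559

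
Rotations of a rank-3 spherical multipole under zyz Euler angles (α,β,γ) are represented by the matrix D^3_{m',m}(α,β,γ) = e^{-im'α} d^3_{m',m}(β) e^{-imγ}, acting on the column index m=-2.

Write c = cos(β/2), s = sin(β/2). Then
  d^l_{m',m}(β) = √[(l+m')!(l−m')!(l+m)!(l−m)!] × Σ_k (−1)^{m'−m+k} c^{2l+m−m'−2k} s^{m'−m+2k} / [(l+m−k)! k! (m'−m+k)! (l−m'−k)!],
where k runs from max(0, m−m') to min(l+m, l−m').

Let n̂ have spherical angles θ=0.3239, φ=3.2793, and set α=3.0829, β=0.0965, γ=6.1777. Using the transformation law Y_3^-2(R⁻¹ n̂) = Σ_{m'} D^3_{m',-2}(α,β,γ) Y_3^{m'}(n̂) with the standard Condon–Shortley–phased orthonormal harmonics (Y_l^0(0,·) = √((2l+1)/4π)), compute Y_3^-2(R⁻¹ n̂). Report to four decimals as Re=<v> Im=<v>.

Need the full column D^3_{m',-2} for m'=−3..3 at α=3.0829, β=0.0965, γ=6.1777.
cos(β/2)=0.998836, sin(β/2)=0.048231
d^3_{-3,-2}: single k=1 term ⇒ +0.117456;  D = -0.108768+0.044335i
d^3_{-2,-2}: k∈[0..1] ⇒ +0.993037 -0.011577 = +0.981460;  D = +0.929025-0.316508i
d^3_{-1,-2}: k∈[0..1] ⇒ -0.151635 +0.000707 = -0.150928;  D = +0.145474-0.040208i
d^3_{0,-2}: k∈[0..1] ⇒ +0.012682 -0.000030 = +0.012653;  D = +0.012372-0.002650i
d^3_{1,-2}: k∈[0..1] ⇒ -0.000707 +0.000001 = -0.000706;  D = +0.000698-0.000107i
d^3_{2,-2}: k∈[0..1] ⇒ +0.000027 -0.000000 = +0.000027;  D = +0.000027-0.000003i
d^3_{3,-2}: single k=0 term ⇒ -0.000001;  D = +0.000001-0.000000i
Y_3^{m'}(θ=0.3239,φ=3.2793) and Σ D·Y over m':
  (-0.1088+0.0443i)·(-0.0123+0.0054i)  (+0.9290-0.3165i)·(+0.0944-0.0267i)  (+0.1455-0.0402i)·(-0.3559+0.0493i)  (+0.0124-0.0026i)·(+0.5284+0.0000i)  (+0.0007-0.0001i)·(+0.3559+0.0493i)  (+0.0000-0.0000i)·(+0.0944+0.0267i)  (+0.0000-0.0000i)·(+0.0123+0.0054i)
Y_3^-2(R⁻¹ n̂) = +0.037387-0.035734i

Re=0.0374 Im=-0.0357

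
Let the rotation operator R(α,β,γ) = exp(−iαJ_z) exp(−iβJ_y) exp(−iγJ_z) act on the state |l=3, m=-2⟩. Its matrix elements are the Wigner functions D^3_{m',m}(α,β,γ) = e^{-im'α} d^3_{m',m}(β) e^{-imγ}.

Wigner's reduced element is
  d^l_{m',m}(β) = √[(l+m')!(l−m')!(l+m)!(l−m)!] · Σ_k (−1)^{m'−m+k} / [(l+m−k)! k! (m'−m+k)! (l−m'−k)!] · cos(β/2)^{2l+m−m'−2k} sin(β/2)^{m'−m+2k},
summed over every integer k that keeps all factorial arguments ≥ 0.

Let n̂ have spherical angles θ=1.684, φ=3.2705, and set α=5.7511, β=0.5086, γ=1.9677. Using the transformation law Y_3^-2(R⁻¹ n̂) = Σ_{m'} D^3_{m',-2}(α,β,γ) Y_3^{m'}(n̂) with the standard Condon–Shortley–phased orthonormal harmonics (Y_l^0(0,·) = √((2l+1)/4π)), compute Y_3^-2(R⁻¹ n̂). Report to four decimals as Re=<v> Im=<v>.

Need the full column D^3_{m',-2} for m'=−3..3 at α=5.7511, β=0.5086, γ=1.9677.
cos(β/2)=0.967840, sin(β/2)=0.251568
d^3_{-3,-2}: single k=1 term ⇒ +0.523297;  D = -0.363664+0.376282i
d^3_{-2,-2}: k∈[0..1] ⇒ +0.821903 -0.277648 = +0.544255;  D = -0.524484+0.145360i
d^3_{-1,-2}: k∈[0..1] ⇒ -0.675573 +0.091286 = -0.584287;  D = +0.564389+0.151181i
d^3_{0,-2}: k∈[0..1] ⇒ +0.304148 -0.020549 = +0.283599;  D = -0.198841-0.202214i
d^3_{1,-2}: k∈[0..1] ⇒ -0.091286 +0.003084 = -0.088203;  D = +0.021386+0.085571i
d^3_{2,-2}: k∈[0..1] ⇒ +0.018759 -0.000253 = +0.018505;  D = +0.005242-0.017747i
d^3_{3,-2}: single k=0 term ⇒ -0.002389;  D = -0.001745+0.001631i
Y_3^{m'}(θ=1.684,φ=3.2705) and Σ D·Y over m':
  (-0.3637+0.3763i)·(-0.3790+0.1544i)  (-0.5245+0.1454i)·(-0.1102+0.0291i)  (+0.5644+0.1512i)·(+0.2981-0.0386i)  (-0.1988-0.2022i)·(+0.1238+0.0000i)  (+0.0214+0.0856i)·(-0.2981-0.0386i)  (+0.0052-0.0177i)·(-0.1102-0.0291i)  (-0.0017+0.0016i)·(+0.3790+0.1544i)
Y_3^-2(R⁻¹ n̂) = +0.277756-0.255974i

Re=0.2778 Im=-0.2560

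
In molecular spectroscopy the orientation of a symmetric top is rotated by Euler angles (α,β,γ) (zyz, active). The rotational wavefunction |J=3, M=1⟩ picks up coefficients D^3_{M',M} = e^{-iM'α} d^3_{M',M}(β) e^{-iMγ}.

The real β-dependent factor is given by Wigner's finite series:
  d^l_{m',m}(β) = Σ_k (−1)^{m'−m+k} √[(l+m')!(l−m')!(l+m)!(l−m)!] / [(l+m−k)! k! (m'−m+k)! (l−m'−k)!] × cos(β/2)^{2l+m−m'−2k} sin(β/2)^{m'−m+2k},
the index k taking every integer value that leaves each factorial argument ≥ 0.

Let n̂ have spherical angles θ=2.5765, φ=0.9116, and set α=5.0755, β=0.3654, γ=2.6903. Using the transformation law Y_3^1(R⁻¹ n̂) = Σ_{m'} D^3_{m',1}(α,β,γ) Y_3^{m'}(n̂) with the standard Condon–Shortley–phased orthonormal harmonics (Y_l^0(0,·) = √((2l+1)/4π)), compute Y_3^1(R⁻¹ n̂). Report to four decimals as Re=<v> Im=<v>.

Re=-0.1547 Im=0.4087

Need the full column D^3_{m',1} for m'=−3..3 at α=5.0755, β=0.3654, γ=2.6903.
cos(β/2)=0.983357, sin(β/2)=0.181685
d^3_{-3,1}: single k=4 term ⇒ +0.004081;  D = +0.004079-0.000123i
d^3_{-2,1}: k∈[3..4] ⇒ +0.036068 -0.000616 = +0.035452;  D = +0.013586+0.032746i
d^3_{-1,1}: k∈[2..4] ⇒ +0.185198 -0.008429 +0.000036 = +0.176804;  D = -0.128593+0.121341i
d^3_{0,1}: k∈[1..3] ⇒ +0.578717 -0.059266 +0.000674 = +0.520125;  D = -0.468052-0.226842i
d^3_{1,1}: k∈[0..2] ⇒ +0.904204 -0.246930 +0.006322 = +0.663596;  D = +0.058441-0.661018i
d^3_{2,1}: k∈[0..1] ⇒ -0.528293 +0.036068 = -0.492225;  D = -0.473740+0.133629i
d^3_{3,1}: single k=0 term ⇒ +0.119544;  D = +0.071203+0.096026i
Y_3^{m'}(θ=2.5765,φ=0.9116) and Σ D·Y over m':
  (+0.0041-0.0001i)·(-0.0588-0.0253i)  (+0.0136+0.0327i)·(+0.0618+0.2397i)  (-0.1286+0.1213i)·(+0.2720-0.3511i)  (-0.4681-0.2268i)·(-0.1785+0.0000i)  (+0.0584-0.6610i)·(-0.2720-0.3511i)  (-0.4737+0.1336i)·(+0.0618-0.2397i)  (+0.0712+0.0960i)·(+0.0588-0.0253i)
Y_3^1(R⁻¹ n̂) = -0.154695+0.408743i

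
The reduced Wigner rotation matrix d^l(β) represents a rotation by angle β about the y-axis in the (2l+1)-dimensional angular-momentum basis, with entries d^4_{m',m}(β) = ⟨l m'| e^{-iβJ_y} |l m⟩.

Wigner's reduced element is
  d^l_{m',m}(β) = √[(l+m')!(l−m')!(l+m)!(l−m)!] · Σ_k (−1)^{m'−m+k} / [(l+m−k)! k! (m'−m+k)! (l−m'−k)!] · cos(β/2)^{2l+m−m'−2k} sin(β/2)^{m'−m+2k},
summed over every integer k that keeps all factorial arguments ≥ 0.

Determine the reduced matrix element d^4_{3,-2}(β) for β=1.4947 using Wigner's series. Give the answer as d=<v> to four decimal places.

d=-0.4587

d^4_{3,-2}(β=1.4947) via Wigner's sum:
c=cos(1.4947/2)=0.733493, s=sin(1.4947/2)=0.679697; N=√[5040·1·2·720]=2693.993318
Admissible k: 0..1 (factorial args all ≥0)
  k=0: (−1)^5·2693.9933/(240)·0.7335^3·0.6797^5 = -0.642615
  k=1: (−1)^6·2693.9933/(720)·0.7335^1·0.6797^7 = +0.183937
d^4_{3,-2}(1.4947) = -0.642615 +0.183937 = -0.458678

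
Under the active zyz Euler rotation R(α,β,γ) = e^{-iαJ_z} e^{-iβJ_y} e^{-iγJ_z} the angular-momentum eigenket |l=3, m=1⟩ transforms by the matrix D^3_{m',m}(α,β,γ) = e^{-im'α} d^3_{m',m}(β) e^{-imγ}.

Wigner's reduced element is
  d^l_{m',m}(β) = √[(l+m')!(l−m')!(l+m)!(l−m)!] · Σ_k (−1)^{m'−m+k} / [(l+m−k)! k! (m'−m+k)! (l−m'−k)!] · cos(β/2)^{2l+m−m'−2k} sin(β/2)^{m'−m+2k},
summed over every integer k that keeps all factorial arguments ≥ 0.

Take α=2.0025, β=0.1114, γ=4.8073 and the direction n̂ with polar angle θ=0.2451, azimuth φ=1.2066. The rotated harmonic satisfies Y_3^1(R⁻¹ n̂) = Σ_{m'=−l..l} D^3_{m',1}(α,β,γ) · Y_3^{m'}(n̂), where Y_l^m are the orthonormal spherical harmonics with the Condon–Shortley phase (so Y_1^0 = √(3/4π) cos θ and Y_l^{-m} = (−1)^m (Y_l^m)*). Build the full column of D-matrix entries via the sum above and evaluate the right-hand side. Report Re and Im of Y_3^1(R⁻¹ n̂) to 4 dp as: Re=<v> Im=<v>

Re=-0.2208 Im=-0.0547

Need the full column D^3_{m',1} for m'=−3..3 at α=2.0025, β=0.1114, γ=4.8073.
cos(β/2)=0.998449, sin(β/2)=0.055671
d^3_{-3,1}: single k=4 term ⇒ +0.000037;  D = +0.000013+0.000035i
d^3_{-2,1}: k∈[3..4] ⇒ +0.001086 -0.000002 = +0.001084;  D = +0.000754-0.000780i
d^3_{-1,1}: k∈[2..4] ⇒ +0.018481 -0.000077 +0.000000 = +0.018404;  D = -0.017370-0.006082i
d^3_{0,1}: k∈[1..3] ⇒ +0.191360 -0.001785 +0.000002 = +0.189577;  D = +0.017966+0.188724i
d^3_{1,1}: k∈[0..2] ⇒ +0.990731 -0.024641 +0.000057 = +0.966148;  D = +0.835248-0.485595i
d^3_{2,1}: k∈[0..1] ⇒ -0.174687 +0.001086 = -0.173601;  D = +0.142045+0.099803i
d^3_{3,1}: single k=0 term ⇒ +0.011929;  D = -0.002145+0.011735i
Y_3^{m'}(θ=0.2451,φ=1.2066) and Σ D·Y over m':
  (+0.0000+0.0000i)·(-0.0053+0.0027i)  (+0.0008-0.0008i)·(-0.0436-0.0389i)  (-0.0174-0.0061i)·(+0.1035-0.2715i)  (+0.0180+0.1887i)·(+0.6175+0.0000i)  (+0.8352-0.4856i)·(-0.1035-0.2715i)  (+0.1420+0.0998i)·(-0.0436+0.0389i)  (-0.0021+0.0117i)·(+0.0053+0.0027i)
Y_3^1(R⁻¹ n̂) = -0.220842-0.054685i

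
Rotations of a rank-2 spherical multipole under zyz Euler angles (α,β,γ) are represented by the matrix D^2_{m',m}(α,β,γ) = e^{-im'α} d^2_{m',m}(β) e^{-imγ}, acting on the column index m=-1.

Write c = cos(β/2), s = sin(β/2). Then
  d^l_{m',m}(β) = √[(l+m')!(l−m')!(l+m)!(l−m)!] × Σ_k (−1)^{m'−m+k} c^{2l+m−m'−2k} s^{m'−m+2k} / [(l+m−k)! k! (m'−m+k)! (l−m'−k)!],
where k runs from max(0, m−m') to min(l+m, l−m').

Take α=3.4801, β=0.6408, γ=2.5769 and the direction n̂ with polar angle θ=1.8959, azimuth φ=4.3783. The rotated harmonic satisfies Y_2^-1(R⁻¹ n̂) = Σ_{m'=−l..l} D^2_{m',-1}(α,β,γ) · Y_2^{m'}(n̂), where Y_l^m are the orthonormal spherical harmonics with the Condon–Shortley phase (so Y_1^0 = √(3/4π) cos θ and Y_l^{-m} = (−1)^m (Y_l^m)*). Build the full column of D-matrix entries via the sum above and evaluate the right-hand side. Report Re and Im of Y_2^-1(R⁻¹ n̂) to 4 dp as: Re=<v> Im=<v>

Need the full column D^2_{m',-1} for m'=−2..2 at α=3.4801, β=0.6408, γ=2.5769.
cos(β/2)=0.949110, sin(β/2)=0.314946
d^2_{-2,-1}: single k=1 term ⇒ +0.538537;  D = -0.535143-0.060362i
d^2_{-1,-1}: k∈[0..1] ⇒ +0.811457 -0.268057 = +0.543400;  D = +0.529559-0.121864i
d^2_{0,-1}: k∈[0..1] ⇒ -0.659570 +0.072628 = -0.586943;  D = +0.495822-0.314106i
d^2_{1,-1}: k∈[0..1] ⇒ +0.268057 -0.009839 = +0.258218;  D = +0.159863-0.202782i
d^2_{2,-1}: single k=0 term ⇒ -0.059300;  D = +0.019165-0.056118i
Y_2^{m'}(θ=1.8959,φ=4.3783) and Σ D·Y over m':
  (-0.5351-0.0604i)·(-0.2723-0.2149i)  (+0.5296-0.1219i)·(+0.0767-0.2209i)  (+0.4958-0.3141i)·(-0.2189+0.0000i)  (+0.1599-0.2028i)·(-0.0767-0.2209i)  (+0.0192-0.0561i)·(-0.2723+0.2149i)
Y_2^-1(R⁻¹ n̂) = -0.012310+0.073492i

Re=-0.0123 Im=0.0735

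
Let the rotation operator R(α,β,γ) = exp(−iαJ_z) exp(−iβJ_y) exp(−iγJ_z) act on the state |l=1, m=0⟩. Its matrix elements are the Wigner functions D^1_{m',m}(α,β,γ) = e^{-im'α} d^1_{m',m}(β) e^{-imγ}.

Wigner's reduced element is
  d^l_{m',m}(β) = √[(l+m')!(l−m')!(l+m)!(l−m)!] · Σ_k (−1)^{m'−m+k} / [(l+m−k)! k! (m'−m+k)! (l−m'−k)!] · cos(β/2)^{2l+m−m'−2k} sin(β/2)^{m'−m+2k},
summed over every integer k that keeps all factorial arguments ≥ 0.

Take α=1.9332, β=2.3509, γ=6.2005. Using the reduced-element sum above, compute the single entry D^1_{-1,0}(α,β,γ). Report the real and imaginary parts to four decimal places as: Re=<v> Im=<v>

First d^1_{-1,0}(β=2.3509), then the phase factors e^{-i(-1)α} and e^{-i(0)γ}:
c=cos(2.3509/2)=0.385128, s=sin(2.3509/2)=0.922863; N=√[1·2·1·1]=1.414214
k∈{1} keeps every argument non-negative
  k=1: (−1)^0·1.4142/(1)·0.3851^1·0.9229^1 = +0.502640
d^1_{-1,0}(2.3509) = +0.502640
Phases: e^{-i·(-1)·1.9332}=-0.354523+0.935047i, e^{-i·(0)·6.2005}=+1.000000+0.000000i ⇒ D=-0.178197+0.469992i

Re=-0.1782 Im=0.4700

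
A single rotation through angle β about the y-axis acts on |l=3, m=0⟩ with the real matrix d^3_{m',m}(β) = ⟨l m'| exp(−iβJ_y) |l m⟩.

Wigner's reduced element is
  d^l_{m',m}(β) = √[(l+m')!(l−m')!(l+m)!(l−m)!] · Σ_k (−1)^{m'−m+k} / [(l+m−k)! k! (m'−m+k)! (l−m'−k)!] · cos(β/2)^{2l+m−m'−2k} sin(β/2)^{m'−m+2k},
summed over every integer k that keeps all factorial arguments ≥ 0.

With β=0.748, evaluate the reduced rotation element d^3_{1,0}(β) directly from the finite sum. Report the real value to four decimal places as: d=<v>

d=-0.4968

d^3_{1,0}(β=0.748) via Wigner's sum:
Half-angle: c=0.930873, s=0.365342. N=√(24·2·6·6)=41.569219
Admissible k: 0..2 (factorial args all ≥0)
  k=0: (−1)^1·41.5692/(12)·0.9309^5·0.3653^1 = -0.884592
  k=1: (−1)^2·41.5692/(4)·0.9309^3·0.3653^3 = +0.408773
  k=2: (−1)^3·41.5692/(12)·0.9309^1·0.3653^5 = -0.020988
d^3_{1,0}(0.748) = -0.884592 +0.408773 -0.020988 = -0.496808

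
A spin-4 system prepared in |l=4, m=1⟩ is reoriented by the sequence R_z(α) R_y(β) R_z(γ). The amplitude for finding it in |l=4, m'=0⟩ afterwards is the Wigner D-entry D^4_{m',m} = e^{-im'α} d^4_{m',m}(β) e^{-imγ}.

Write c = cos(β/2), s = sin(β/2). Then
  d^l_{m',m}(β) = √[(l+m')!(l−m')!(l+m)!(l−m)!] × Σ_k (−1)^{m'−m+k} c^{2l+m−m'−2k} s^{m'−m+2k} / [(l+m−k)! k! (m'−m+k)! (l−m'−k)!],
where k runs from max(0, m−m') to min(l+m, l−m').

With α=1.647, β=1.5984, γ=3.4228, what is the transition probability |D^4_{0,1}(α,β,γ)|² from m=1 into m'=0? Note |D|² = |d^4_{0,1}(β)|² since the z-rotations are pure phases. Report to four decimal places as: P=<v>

D^4_{0,1}(1.647,1.5984,3.4228) = e^{-i·0·1.647}·d^4_{0,1}(1.5984)·e^{-i·1·3.4228}. Compute d first:
Half-angle: c=0.697280, s=0.716798. N=√(24·24·120·6)=643.987578
k∈{1,2,3,4} keeps every argument non-negative
  k=1: (−1)^0·643.9876/(144)·0.6973^7·0.7168^1 = +0.256900
  k=2: (−1)^1·643.9876/(24)·0.6973^5·0.7168^3 = -1.628901
  k=3: (−1)^2·643.9876/(24)·0.6973^3·0.7168^5 = +1.721369
  k=4: (−1)^3·643.9876/(144)·0.6973^1·0.7168^7 = -0.303181
d^4_{0,1}(1.5984) = +0.256900 -1.628901 +1.721369 -0.303181 = +0.046187
|D^4_{0,1}|² = |d^4_{0,1}(β)|² = (+0.046187)² = 0.002133 (the z-rotation phases have unit modulus)

P=0.0021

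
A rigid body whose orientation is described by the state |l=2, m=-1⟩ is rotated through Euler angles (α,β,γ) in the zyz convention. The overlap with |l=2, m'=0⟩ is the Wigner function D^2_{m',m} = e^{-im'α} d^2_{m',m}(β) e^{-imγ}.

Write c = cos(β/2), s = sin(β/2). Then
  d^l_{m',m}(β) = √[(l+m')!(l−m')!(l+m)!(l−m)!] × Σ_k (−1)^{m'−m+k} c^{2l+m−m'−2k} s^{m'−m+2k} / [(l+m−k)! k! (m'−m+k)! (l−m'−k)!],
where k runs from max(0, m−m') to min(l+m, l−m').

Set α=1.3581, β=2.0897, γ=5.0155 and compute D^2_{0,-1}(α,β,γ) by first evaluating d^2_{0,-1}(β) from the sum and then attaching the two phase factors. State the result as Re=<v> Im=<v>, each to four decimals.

D^2_{0,-1}(1.3581,2.0897,5.0155) = e^{-i·0·1.3581}·d^2_{0,-1}(2.0897)·e^{-i·-1·5.0155}. Compute d first:
c=cos(2.0897/2)=0.502032, s=sin(2.0897/2)=0.864849; N=√[2·2·1·6]=4.898979
Admissible k: 0..1 (factorial args all ≥0)
  k=0: (−1)^1·4.8990/(2)·0.5020^3·0.8648^1 = -0.268046
  k=1: (−1)^2·4.8990/(2)·0.5020^1·0.8648^3 = +0.795478
d^2_{0,-1}(2.0897) = -0.268046 +0.795478 = +0.527432
Attach z-rotation phases: D = e^{-i(0)(1.3581)}·(+0.527432)·e^{-i(-1)(5.0155)} = +0.157434-0.503387i

Re=0.1574 Im=-0.5034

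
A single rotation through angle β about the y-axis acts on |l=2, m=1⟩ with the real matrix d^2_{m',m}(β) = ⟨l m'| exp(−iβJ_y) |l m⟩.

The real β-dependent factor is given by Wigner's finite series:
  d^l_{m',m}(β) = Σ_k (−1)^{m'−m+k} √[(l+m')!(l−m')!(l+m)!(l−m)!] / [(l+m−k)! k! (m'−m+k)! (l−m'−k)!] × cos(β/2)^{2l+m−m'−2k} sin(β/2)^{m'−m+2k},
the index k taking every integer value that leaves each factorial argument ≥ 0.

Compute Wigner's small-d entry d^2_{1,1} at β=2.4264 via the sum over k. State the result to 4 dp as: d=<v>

d=-0.3075

d^2_{1,1}(β=2.4264) via Wigner's sum:
c=cos(2.4264/2)=0.350024, s=sin(2.4264/2)=0.936741; N=√[6·1·6·1]=6.000000
k: max(0,(1)−(1))=0 … min(2+(1),2−(1))=1
  k=0: (−1)^0·6.0000/(6)·0.3500^4·0.9367^0 = +0.015010
  k=1: (−1)^1·6.0000/(2)·0.3500^2·0.9367^2 = -0.322519
d^2_{1,1}(2.4264) = +0.015010 -0.322519 = -0.307508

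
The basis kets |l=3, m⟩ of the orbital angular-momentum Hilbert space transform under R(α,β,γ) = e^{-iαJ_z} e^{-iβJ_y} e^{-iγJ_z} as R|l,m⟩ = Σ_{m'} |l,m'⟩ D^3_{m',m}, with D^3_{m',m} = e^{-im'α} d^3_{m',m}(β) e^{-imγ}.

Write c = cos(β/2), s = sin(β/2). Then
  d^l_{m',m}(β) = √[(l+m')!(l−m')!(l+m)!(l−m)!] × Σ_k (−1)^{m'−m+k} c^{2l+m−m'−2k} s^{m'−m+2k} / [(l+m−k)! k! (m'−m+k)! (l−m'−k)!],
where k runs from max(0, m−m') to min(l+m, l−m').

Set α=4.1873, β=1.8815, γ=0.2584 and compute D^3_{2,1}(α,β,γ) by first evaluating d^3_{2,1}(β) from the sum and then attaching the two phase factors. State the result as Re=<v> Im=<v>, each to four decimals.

Split into d^3_{2,1}(β=1.8815) × two z-phases.
With c≡cos(β/2)=0.589182 and s≡sin(β/2)=0.808000, N=[120·1·24·2]^{1/2}=75.894664
k∈{0,1} keeps every argument non-negative
  k=0: (−1)^1·75.8947/(24)·0.5892^5·0.8080^1 = -0.181409
  k=1: (−1)^2·75.8947/(12)·0.5892^3·0.8080^3 = +0.682360
d^3_{2,1}(1.8815) = -0.181409 +0.682360 = +0.500950
Phases: e^{-i·(2)·4.1873}=-0.497417-0.867512i, e^{-i·(1)·0.2584}=+0.966800-0.255534i ⇒ D=-0.351958-0.356478i

Re=-0.3520 Im=-0.3565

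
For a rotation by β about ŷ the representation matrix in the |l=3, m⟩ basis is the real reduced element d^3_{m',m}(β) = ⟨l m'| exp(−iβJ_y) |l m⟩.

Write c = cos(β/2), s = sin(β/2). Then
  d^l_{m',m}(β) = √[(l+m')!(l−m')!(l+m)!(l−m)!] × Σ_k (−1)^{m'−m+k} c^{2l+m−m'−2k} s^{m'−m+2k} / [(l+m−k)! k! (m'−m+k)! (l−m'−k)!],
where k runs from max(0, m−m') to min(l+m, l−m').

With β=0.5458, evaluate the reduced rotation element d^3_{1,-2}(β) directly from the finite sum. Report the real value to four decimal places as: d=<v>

d^3_{1,-2}(β=0.5458) via Wigner's sum:
c=cos(0.5458/2)=0.962993, s=sin(0.5458/2)=0.269525; N=√[24·2·1·120]=75.894664
k∈{0,1} keeps every argument non-negative
  k=0: (−1)^3·75.8947/(12)·0.9630^3·0.2695^3 = -0.110585
  k=1: (−1)^4·75.8947/(24)·0.9630^1·0.2695^5 = +0.004331
d^3_{1,-2}(0.5458) = -0.110585 +0.004331 = -0.106254

d=-0.1063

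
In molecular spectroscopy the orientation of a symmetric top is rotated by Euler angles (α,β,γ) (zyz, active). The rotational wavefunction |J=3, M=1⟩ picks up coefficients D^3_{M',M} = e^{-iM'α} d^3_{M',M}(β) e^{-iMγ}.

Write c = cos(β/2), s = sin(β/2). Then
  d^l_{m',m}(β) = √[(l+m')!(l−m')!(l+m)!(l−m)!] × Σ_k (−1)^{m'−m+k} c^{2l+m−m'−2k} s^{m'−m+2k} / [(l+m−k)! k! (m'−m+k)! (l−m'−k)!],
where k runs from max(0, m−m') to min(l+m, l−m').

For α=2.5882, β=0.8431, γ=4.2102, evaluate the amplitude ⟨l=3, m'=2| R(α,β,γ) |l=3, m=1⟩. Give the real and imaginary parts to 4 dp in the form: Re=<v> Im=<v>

D^3_{2,1}(2.5882,0.8431,4.2102) = e^{-i·2·2.5882}·d^3_{2,1}(0.8431)·e^{-i·1·4.2102}. Compute d first:
With c≡cos(β/2)=0.912456 and s≡sin(β/2)=0.409175, N=[120·1·24·2]^{1/2}=75.894664
k∈{0,1} keeps every argument non-negative
  k=0: (−1)^1·75.8947/(24)·0.9125^5·0.4092^1 = -0.818406
  k=1: (−1)^2·75.8947/(12)·0.9125^3·0.4092^3 = +0.329150
d^3_{2,1}(0.8431) = -0.818406 +0.329150 = -0.489256
Attach z-rotation phases: D = e^{-i(2)(2.5882)}·(-0.489256)·e^{-i(1)(4.2102)} = +0.488899+0.018674i

Re=0.4889 Im=0.0187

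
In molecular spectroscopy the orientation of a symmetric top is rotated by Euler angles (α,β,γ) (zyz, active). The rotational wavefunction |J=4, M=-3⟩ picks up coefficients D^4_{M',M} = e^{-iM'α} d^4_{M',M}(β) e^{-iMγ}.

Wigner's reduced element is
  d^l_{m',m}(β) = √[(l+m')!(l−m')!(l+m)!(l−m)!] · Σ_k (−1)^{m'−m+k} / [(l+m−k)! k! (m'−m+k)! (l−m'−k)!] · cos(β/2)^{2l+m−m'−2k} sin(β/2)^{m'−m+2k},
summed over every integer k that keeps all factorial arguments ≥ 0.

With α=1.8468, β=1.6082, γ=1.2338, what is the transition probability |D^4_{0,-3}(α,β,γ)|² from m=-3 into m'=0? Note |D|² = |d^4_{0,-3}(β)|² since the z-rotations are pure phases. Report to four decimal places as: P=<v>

P=0.0030

D^4_{0,-3}(1.8468,1.6082,1.2338) = e^{-i·0·1.8468}·d^4_{0,-3}(1.6082)·e^{-i·-3·1.2338}. Compute d first:
c=cos(1.6082/2)=0.693760, s=sin(1.6082/2)=0.720207; N=√[24·24·1·5040]=1703.830978
The bounds max(0,m−m')=0 and min(l+m,l−m')=1 give 2 terms
  k=0: (−1)^3·1703.8310/(144)·0.6938^5·0.7202^3 = -0.710363
  k=1: (−1)^4·1703.8310/(144)·0.6938^3·0.7202^5 = +0.765555
d^4_{0,-3}(1.6082) = -0.710363 +0.765555 = +0.055192
|D^4_{0,-3}|² = |d^4_{0,-3}(β)|² = (+0.055192)² = 0.003046 (the z-rotation phases have unit modulus)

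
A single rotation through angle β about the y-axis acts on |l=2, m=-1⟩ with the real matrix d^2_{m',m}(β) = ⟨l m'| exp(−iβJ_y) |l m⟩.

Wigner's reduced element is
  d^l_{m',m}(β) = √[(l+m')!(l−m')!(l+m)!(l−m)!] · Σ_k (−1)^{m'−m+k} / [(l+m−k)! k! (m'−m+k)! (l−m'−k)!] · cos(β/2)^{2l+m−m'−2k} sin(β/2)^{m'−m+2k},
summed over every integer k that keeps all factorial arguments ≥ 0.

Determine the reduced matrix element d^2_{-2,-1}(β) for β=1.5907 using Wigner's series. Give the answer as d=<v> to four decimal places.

d^2_{-2,-1}(β=1.5907) via Wigner's sum:
c=cos(1.5907/2)=0.700035, s=sin(1.5907/2)=0.714109; N=√[1·24·1·6]=12.000000
k: max(0,(-1)−(-2))=1 … min(2+(-1),2−(-2))=1
  k=1: (−1)^0·12.0000/(6)·0.7000^3·0.7141^1 = +0.489952
d^2_{-2,-1}(1.5907) = +0.489952

d=0.4900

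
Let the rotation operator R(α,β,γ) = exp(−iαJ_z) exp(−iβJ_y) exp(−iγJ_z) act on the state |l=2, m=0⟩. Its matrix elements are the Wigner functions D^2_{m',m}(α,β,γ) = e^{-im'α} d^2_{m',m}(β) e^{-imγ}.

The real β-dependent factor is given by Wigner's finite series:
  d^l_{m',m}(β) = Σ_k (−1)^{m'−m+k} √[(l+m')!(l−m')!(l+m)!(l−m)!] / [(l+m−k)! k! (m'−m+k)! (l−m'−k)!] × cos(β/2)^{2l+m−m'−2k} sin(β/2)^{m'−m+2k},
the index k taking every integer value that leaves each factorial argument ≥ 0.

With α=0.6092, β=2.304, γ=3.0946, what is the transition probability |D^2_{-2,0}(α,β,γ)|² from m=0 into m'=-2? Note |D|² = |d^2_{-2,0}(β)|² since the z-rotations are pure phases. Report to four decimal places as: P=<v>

D^2_{-2,0}(0.6092,2.304,3.0946) = e^{-i·-2·0.6092}·d^2_{-2,0}(2.304)·e^{-i·0·3.0946}. Compute d first:
c=cos(2.304/2)=0.406661, s=sin(2.304/2)=0.913579; N=√[1·24·2·2]=9.797959
k: max(0,(0)−(-2))=2 … min(2+(0),2−(-2))=2
  k=2: (−1)^0·9.7980/(4)·0.4067^2·0.9136^2 = +0.338091
d^2_{-2,0}(2.304) = +0.338091
|D^2_{-2,0}|² = |d^2_{-2,0}(β)|² = (+0.338091)² = 0.114305 (the z-rotation phases have unit modulus)

P=0.1143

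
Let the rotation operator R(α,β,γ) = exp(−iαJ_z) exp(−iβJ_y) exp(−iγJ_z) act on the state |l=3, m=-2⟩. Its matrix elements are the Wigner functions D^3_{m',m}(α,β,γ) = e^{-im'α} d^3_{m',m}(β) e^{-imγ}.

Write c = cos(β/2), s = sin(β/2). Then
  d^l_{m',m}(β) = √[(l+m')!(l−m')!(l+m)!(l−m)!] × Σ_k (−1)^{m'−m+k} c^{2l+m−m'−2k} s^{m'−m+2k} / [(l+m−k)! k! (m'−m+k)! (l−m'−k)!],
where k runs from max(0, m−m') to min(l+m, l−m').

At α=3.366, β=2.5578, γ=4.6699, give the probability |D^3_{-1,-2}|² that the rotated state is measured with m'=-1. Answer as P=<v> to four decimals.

D^3_{-1,-2}(3.366,2.5578,4.6699) = e^{-i·-1·3.366}·d^3_{-1,-2}(2.5578)·e^{-i·-2·4.6699}. Compute d first:
With c≡cos(β/2)=0.287769 and s≡sin(β/2)=0.957700, N=[2·24·1·120]^{1/2}=75.894664
The bounds max(0,m−m')=0 and min(l+m,l−m')=1 give 2 terms
  k=0: (−1)^1·75.8947/(24)·0.2878^5·0.9577^1 = -0.005977
  k=1: (−1)^2·75.8947/(12)·0.2878^3·0.9577^3 = +0.132388
d^3_{-1,-2}(2.5578) = -0.005977 +0.132388 = +0.126412
|D^3_{-1,-2}|² = |d^3_{-1,-2}(β)|² = (+0.126412)² = 0.015980 (the z-rotation phases have unit modulus)

P=0.0160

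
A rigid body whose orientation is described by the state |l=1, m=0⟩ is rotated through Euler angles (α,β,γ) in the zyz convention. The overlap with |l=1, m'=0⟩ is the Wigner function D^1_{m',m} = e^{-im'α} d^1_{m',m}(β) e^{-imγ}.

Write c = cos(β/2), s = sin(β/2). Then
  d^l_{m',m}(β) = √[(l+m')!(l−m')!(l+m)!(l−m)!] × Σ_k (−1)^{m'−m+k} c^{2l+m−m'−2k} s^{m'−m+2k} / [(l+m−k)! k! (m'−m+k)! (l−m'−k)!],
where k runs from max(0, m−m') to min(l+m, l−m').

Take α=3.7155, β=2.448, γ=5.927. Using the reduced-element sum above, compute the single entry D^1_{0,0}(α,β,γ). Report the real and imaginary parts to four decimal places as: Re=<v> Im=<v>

Re=-0.7690 Im=0.0000

First d^1_{0,0}(β=2.448), then the phase factors e^{-i(0)α} and e^{-i(0)γ}:
Half-angle: c=0.339887, s=0.940466. N=√(1·1·1·1)=1.000000
The bounds max(0,m−m')=0 and min(l+m,l−m')=1 give 2 terms
  k=0: (−1)^0·1.0000/(1)·0.3399^2·0.9405^0 = +0.115523
  k=1: (−1)^1·1.0000/(1)·0.3399^0·0.9405^2 = -0.884477
d^1_{0,0}(2.448) = +0.115523 -0.884477 = -0.768954
Attach z-rotation phases: D = e^{-i(0)(3.7155)}·(-0.768954)·e^{-i(0)(5.927)} = -0.768954+0.000000i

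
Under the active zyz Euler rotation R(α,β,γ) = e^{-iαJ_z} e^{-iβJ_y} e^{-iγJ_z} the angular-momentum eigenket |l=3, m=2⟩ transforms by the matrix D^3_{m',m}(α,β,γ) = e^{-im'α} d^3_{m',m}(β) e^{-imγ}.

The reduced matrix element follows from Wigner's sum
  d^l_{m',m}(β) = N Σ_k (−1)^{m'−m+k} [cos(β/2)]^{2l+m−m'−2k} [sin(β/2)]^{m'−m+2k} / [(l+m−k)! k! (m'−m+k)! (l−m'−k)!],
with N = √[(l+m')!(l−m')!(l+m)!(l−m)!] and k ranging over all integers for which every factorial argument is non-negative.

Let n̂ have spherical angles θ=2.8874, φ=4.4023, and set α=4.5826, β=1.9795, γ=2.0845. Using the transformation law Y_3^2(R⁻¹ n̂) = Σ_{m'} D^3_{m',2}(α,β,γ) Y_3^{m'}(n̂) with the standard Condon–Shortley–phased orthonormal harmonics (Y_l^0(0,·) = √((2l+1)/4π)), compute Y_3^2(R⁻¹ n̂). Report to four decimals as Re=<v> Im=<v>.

Need the full column D^3_{m',2} for m'=−3..3 at α=4.5826, β=1.9795, γ=2.0845.
cos(β/2)=0.548899, sin(β/2)=0.835889
d^3_{-3,2}: single k=5 term ⇒ +0.548669;  D = -0.542174-0.084173i
d^3_{-2,2}: k∈[4..5] ⇒ +0.735442 -0.341107 = +0.394335;  D = +0.110420-0.378560i
d^3_{-1,2}: k∈[3..4] ⇒ +0.610875 -0.708329 = -0.097454;  D = -0.089236-0.039167i
d^3_{0,2}: k∈[2..3] ⇒ +0.347398 -0.805637 = -0.458239;  D = +0.236928-0.392235i
d^3_{1,2}: k∈[1..2] ⇒ +0.131707 -0.610875 = -0.479168;  D = +0.374635+0.298749i
d^3_{2,2}: k∈[0..1] ⇒ +0.027350 -0.317129 = -0.289779;  D = -0.208473+0.201274i
d^3_{3,2}: single k=0 term ⇒ -0.102020;  D = -0.060765-0.081949i
Y_3^{m'}(θ=2.8874,φ=4.4023) and Σ D·Y over m':
  (-0.5422-0.0842i)·(+0.0053-0.0040i)  (+0.1104-0.3786i)·(+0.0509+0.0364i)  (-0.0892-0.0392i)·(-0.0914+0.2851i)  (+0.2369-0.3922i)·(-0.6082+0.0000i)  (+0.3746+0.2987i)·(+0.0914+0.2851i)  (-0.2085+0.2013i)·(+0.0509-0.0364i)  (-0.0608-0.0819i)·(-0.0053-0.0040i)
Y_3^2(R⁻¹ n̂) = -0.162856+0.355731i

Re=-0.1629 Im=0.3557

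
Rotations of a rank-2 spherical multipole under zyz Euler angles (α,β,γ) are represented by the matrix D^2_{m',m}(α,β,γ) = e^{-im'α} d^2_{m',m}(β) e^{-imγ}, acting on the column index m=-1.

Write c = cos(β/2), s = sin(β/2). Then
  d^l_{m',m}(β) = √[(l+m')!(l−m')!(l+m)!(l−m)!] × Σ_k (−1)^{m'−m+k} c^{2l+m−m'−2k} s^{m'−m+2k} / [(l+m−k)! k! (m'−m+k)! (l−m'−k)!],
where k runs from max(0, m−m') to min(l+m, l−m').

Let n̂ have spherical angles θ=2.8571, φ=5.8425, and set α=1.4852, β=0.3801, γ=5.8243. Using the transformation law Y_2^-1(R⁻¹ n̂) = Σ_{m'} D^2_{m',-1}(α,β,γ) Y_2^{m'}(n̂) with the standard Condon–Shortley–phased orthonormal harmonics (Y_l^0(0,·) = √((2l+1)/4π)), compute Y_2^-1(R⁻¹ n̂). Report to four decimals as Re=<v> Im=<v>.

Need the full column D^2_{m',-1} for m'=−2..2 at α=1.4852, β=0.3801, γ=5.8243.
cos(β/2)=0.981995, sin(β/2)=0.188908
d^2_{-2,-1}: single k=1 term ⇒ +0.357773;  D = -0.289074+0.210803i
d^2_{-1,-1}: k∈[0..1] ⇒ +0.929901 -0.103238 = +0.826663;  D = +0.428190+0.707124i
d^2_{0,-1}: k∈[0..1] ⇒ -0.438181 +0.016216 = -0.421965;  D = -0.378312+0.186909i
d^2_{1,-1}: k∈[0..1] ⇒ +0.103238 -0.001274 = +0.101965;  D = -0.037184-0.094943i
d^2_{2,-1}: single k=0 term ⇒ -0.013240;  D = +0.012696-0.003757i
Y_2^{m'}(θ=2.8571,φ=5.8425) and Σ D·Y over m':
  (-0.2891+0.2108i)·(+0.0194+0.0235i)  (+0.4282+0.7071i)·(-0.1882-0.0888i)  (-0.3783+0.1869i)·(+0.5562+0.0000i)  (-0.0372-0.0949i)·(+0.1882-0.0888i)  (+0.0127-0.0038i)·(+0.0194-0.0235i)
Y_2^-1(R⁻¹ n̂) = -0.254075-0.084796i

Re=-0.2541 Im=-0.0848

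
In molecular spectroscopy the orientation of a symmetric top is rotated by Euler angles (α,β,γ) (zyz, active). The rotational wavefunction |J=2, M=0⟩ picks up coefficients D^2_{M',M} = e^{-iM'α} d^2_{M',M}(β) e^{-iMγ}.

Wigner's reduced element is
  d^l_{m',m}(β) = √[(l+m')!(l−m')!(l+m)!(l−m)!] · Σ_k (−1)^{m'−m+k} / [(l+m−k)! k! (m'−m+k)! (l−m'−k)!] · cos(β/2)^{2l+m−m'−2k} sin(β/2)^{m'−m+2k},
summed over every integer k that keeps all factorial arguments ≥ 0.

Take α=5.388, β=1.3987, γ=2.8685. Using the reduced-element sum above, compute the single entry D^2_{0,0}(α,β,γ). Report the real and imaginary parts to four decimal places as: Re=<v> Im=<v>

D^2_{0,0}(5.388,1.3987,2.8685) = e^{-i·0·5.388}·d^2_{0,0}(1.3987)·e^{-i·0·2.8685}. Compute d first:
c=cos(1.3987/2)=0.765261, s=sin(1.3987/2)=0.643720; N=√[2·2·2·2]=4.000000
Admissible k: 0..2 (factorial args all ≥0)
  k=0: (−1)^0·4.0000/(4)·0.7653^4·0.6437^0 = +0.342956
  k=1: (−1)^1·4.0000/(1)·0.7653^2·0.6437^2 = -0.970674
  k=2: (−1)^2·4.0000/(4)·0.7653^0·0.6437^4 = +0.171707
d^2_{0,0}(1.3987) = +0.342956 -0.970674 +0.171707 = -0.456011
D = (+1.000000+0.000000i)·(-0.456011)·(+1.000000+0.000000i) = -0.456011+0.000000i

Re=-0.4560 Im=0.0000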